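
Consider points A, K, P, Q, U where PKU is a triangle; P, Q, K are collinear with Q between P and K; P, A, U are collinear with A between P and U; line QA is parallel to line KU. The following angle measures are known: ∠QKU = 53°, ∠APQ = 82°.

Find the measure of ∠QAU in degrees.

1. ∠PKU = 53°  [Q on ray KP]
2. ∠KPU = 82°  [Q on PK, A on PU]
3. ∠KUP = 45°  [△PKU]
4. ∠PAQ = 45°  [QA∥KU, corresponding at A]
5. ∠QAU = 135°  [linear pair at A on PU]

∠QAU = 135°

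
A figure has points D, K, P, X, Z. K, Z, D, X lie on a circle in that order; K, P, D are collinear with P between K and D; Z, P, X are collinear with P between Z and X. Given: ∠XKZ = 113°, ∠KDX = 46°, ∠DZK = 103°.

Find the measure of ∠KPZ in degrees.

1. ∠KZX = 46°  [same arc KX]
2. ∠KXZ = 21°  [△KZX]
3. ∠KDZ = 21°  [same arc KZ]
4. ∠DKZ = 56°  [△KZD]
5. ∠KPZ = 78°  [△KPZ]

∠KPZ = 78°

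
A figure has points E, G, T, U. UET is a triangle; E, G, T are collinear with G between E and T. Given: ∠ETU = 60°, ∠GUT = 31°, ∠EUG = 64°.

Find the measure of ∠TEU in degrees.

1. ∠GTU = 60°  [G on ray TE]
2. ∠TGU = 89°  [△UGT]
3. ∠EGU = 91°  [linear pair at G on ET]
4. ∠GEU = 25°  [△UEG]
5. ∠TEU = 25°  [G on ray ET]

∠TEU = 25°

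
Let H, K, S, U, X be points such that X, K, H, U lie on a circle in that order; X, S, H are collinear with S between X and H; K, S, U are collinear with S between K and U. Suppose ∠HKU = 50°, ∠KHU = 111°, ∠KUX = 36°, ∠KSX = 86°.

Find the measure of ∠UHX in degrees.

1. ∠HUK = 19°  [△KHU]
2. ∠HSU = 86°  [vertical angles at S]
3. ∠UHX = 75°  [△HSU]

∠UHX = 75°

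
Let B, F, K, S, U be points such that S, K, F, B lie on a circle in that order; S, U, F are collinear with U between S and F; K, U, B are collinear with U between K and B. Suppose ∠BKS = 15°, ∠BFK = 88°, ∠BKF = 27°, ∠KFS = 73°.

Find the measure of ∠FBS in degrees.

1. ∠BFS = 15°  [same arc SB]
2. ∠BSF = 27°  [same arc FB]
3. ∠FBS = 138°  [△SFB]

∠FBS = 138°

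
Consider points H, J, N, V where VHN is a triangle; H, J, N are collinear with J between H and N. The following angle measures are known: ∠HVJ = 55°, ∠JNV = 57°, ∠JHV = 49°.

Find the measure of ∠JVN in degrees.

1. ∠HJV = 76°  [△VHJ]
2. ∠NJV = 104°  [linear pair at J on HN]
3. ∠JVN = 19°  [△VJN]

∠JVN = 19°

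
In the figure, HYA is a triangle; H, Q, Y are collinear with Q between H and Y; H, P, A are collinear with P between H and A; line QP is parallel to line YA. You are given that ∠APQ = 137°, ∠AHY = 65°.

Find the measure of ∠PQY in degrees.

∠PQY = 108°

1. ∠HPQ = 43°  [linear pair at P on HA]
2. ∠PHQ = 65°  [Q on HY, P on HA]
3. ∠HQP = 72°  [△HQP]
4. ∠PQY = 108°  [linear pair at Q on HY]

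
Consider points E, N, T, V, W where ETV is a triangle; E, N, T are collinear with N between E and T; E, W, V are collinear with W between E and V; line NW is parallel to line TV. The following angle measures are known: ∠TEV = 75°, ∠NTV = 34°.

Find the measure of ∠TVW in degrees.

1. ∠ETV = 34°  [N on ray TE]
2. ∠EVT = 71°  [△ETV]
3. ∠TVW = 71°  [W on ray VE]

∠TVW = 71°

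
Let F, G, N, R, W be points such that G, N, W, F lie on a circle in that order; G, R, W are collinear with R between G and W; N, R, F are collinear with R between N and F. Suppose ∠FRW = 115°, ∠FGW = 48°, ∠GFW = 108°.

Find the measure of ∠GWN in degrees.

∠GWN = 67°

1. ∠GRN = 115°  [vertical angles at R]
2. ∠FNW = 48°  [same arc WF]
3. ∠NRW = 65°  [linear pair at R on GW]
4. ∠GWN = 67°  [△NRW]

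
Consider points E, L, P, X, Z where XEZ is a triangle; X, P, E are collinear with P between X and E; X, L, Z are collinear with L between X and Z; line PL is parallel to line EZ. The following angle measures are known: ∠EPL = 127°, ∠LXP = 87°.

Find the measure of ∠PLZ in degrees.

1. ∠LPX = 53°  [linear pair at P on XE]
2. ∠PLX = 40°  [△XPL]
3. ∠PLZ = 140°  [linear pair at L on XZ]

∠PLZ = 140°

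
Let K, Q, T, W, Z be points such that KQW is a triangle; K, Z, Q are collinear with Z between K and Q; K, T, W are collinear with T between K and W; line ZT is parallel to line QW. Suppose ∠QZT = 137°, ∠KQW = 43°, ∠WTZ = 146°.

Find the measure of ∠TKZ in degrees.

∠TKZ = 103°

1. ∠KZT = 43°  [linear pair at Z on KQ]
2. ∠KTZ = 34°  [linear pair at T on KW]
3. ∠TKZ = 103°  [△KZT]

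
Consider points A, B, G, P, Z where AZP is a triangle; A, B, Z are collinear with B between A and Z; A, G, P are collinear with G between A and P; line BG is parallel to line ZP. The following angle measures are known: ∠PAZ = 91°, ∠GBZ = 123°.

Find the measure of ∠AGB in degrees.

∠AGB = 32°

1. ∠BAG = 91°  [B on AZ, G on AP]
2. ∠ABG = 57°  [linear pair at B on AZ]
3. ∠AGB = 32°  [△ABG]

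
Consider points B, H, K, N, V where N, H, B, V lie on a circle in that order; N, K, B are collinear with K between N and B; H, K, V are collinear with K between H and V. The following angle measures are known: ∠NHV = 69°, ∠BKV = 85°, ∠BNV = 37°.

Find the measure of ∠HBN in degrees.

1. ∠HKN = 85°  [vertical angles at K]
2. ∠BHV = 37°  [same arc BV]
3. ∠BKH = 95°  [linear pair at K on NB]
4. ∠HBN = 48°  [△HKB]

∠HBN = 48°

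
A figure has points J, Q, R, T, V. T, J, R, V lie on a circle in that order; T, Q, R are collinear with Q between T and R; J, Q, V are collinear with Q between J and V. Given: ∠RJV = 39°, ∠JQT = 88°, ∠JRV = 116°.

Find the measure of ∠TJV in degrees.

∠TJV = 67°

1. ∠JVR = 25°  [△JRV]
2. ∠JTR = 25°  [same arc JR]
3. ∠TJV = 67°  [△TQJ]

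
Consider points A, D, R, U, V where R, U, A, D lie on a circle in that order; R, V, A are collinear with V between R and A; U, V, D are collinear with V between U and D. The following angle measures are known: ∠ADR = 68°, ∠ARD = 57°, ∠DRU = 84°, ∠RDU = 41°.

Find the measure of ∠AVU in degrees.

∠AVU = 82°

1. ∠AUD = 57°  [same arc AD]
2. ∠RAU = 41°  [same arc RU]
3. ∠AVU = 82°  [△UVA]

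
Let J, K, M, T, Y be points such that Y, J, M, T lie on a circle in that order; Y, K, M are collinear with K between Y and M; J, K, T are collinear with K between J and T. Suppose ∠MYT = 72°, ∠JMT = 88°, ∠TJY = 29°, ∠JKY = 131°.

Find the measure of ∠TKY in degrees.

1. ∠JYT = 92°  [cyclic YJMT, opposite ∠Y+∠M]
2. ∠JTY = 59°  [△YJT]
3. ∠TKY = 49°  [△YKT]

∠TKY = 49°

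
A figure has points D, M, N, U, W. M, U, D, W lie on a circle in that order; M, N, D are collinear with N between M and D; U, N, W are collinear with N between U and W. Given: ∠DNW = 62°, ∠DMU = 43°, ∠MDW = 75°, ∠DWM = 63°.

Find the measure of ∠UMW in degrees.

1. ∠MNU = 62°  [vertical angles at N]
2. ∠MNW = 118°  [linear pair at N on MD]
3. ∠MUW = 75°  [△MNU]
4. ∠DMW = 42°  [△MDW]
5. ∠MWU = 20°  [△MNW]
6. ∠UMW = 85°  [△MUW]

∠UMW = 85°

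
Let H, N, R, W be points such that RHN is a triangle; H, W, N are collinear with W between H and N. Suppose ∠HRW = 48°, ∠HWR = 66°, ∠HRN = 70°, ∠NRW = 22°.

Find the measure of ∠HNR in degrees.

∠HNR = 44°

1. ∠NWR = 114°  [linear pair at W on HN]
2. ∠RNW = 44°  [△RWN]
3. ∠HNR = 44°  [W on ray NH]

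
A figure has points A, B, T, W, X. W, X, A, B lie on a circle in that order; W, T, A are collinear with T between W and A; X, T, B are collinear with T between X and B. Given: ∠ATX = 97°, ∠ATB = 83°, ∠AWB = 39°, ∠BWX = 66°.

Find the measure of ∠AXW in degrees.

1. ∠BTW = 97°  [vertical angles at T]
2. ∠WTX = 83°  [linear pair at T on WA]
3. ∠AXB = 39°  [same arc AB]
4. ∠WBX = 44°  [△WTB]
5. ∠BXW = 70°  [△WXB]
6. ∠AWX = 27°  [△WTX]
7. ∠WAX = 44°  [△XTA]
8. ∠AXW = 109°  [△WXA]

∠AXW = 109°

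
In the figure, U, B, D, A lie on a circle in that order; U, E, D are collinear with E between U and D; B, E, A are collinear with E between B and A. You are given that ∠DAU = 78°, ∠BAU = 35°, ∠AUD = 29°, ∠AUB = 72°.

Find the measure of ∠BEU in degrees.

∠BEU = 64°

1. ∠DBU = 102°  [cyclic UBDA, opposite ∠B+∠A]
2. ∠BDU = 35°  [same arc UB]
3. ∠ABU = 73°  [△UBA]
4. ∠BUD = 43°  [△UBD]
5. ∠BEU = 64°  [△UEB]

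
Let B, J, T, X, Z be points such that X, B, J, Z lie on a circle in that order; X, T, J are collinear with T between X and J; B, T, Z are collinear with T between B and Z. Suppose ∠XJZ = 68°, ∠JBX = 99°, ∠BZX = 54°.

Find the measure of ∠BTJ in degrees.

∠BTJ = 95°

1. ∠JZX = 81°  [cyclic XBJZ, opposite ∠B+∠Z]
2. ∠BJX = 54°  [same arc XB]
3. ∠JXZ = 31°  [△XJZ]
4. ∠JBZ = 31°  [same arc JZ]
5. ∠BTJ = 95°  [△BTJ]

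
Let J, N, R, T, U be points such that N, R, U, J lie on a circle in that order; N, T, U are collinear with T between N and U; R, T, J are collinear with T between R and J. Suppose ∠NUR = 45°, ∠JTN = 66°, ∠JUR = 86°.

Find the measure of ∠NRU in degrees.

1. ∠NJR = 45°  [same arc NR]
2. ∠RTU = 66°  [vertical angles at T]
3. ∠JNR = 94°  [cyclic NRUJ, opposite ∠N+∠U]
4. ∠JRN = 41°  [△NRJ]
5. ∠NTR = 114°  [linear pair at T on NU]
6. ∠RNU = 25°  [△NTR]
7. ∠NRU = 110°  [△NRU]

∠NRU = 110°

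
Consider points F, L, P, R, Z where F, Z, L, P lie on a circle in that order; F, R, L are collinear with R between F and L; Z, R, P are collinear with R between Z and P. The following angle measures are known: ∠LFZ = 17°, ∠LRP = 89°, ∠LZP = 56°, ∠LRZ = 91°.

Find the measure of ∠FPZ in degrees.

∠FPZ = 33°

1. ∠FRP = 91°  [linear pair at R on FL]
2. ∠LFP = 56°  [same arc LP]
3. ∠FPZ = 33°  [△FRP]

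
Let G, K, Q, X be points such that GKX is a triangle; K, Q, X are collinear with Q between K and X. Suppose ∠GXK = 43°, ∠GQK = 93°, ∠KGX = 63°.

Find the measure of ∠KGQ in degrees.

∠KGQ = 13°

1. ∠GKX = 74°  [△GKX]
2. ∠GKQ = 74°  [Q on ray KX]
3. ∠KGQ = 13°  [△GKQ]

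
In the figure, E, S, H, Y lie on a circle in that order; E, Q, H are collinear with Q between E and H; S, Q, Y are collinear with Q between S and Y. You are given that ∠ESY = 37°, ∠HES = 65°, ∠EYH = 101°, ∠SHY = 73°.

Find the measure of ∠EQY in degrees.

1. ∠EHY = 37°  [same arc EY]
2. ∠HYS = 65°  [same arc SH]
3. ∠HQY = 78°  [△HQY]
4. ∠EQY = 102°  [linear pair at Q on EH]

∠EQY = 102°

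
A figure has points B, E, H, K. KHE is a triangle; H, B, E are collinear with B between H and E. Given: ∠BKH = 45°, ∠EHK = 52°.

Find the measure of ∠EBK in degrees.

1. ∠BHK = 52°  [B on ray HE]
2. ∠HBK = 83°  [△KHB]
3. ∠EBK = 97°  [linear pair at B on HE]

∠EBK = 97°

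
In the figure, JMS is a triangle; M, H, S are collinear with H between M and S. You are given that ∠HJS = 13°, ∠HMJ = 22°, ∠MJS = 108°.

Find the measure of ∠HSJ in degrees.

∠HSJ = 50°

1. ∠JMS = 22°  [H on ray MS]
2. ∠JSM = 50°  [△JMS]
3. ∠HSJ = 50°  [H on ray SM]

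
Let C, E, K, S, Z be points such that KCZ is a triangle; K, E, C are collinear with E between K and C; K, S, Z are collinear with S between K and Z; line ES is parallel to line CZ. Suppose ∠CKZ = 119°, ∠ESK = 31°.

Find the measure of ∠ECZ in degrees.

∠ECZ = 30°

1. ∠EKS = 119°  [E on KC, S on KZ]
2. ∠KES = 30°  [△KES]
3. ∠CES = 150°  [linear pair at E on KC]
4. ∠ECZ = 30°  [ES∥CZ, co-interior at C–E]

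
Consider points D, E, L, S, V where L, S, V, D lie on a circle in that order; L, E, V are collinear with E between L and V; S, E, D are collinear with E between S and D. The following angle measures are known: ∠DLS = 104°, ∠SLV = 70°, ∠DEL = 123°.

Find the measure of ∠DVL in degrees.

1. ∠SDV = 70°  [same arc SV]
2. ∠DEV = 57°  [linear pair at E on LV]
3. ∠DVL = 53°  [△VED]

∠DVL = 53°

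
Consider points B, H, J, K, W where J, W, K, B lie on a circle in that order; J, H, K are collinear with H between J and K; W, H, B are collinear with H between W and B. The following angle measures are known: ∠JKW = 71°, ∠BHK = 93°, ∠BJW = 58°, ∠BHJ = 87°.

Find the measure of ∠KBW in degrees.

1. ∠JBW = 71°  [same arc JW]
2. ∠JHW = 93°  [vertical angles at H]
3. ∠BWJ = 51°  [△JWB]
4. ∠KJW = 36°  [△JHW]
5. ∠KBW = 36°  [same arc WK]

∠KBW = 36°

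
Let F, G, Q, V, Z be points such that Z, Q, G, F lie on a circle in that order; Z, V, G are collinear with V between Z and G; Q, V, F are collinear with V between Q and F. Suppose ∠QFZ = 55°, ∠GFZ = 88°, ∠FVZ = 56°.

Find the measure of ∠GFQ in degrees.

1. ∠FZG = 69°  [△ZVF]
2. ∠FGZ = 23°  [△ZGF]
3. ∠FVG = 124°  [linear pair at V on ZG]
4. ∠GFQ = 33°  [△GVF]

∠GFQ = 33°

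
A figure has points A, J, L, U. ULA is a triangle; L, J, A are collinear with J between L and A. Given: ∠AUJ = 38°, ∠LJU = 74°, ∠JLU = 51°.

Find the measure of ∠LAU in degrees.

1. ∠AJU = 106°  [linear pair at J on LA]
2. ∠JAU = 36°  [△UJA]
3. ∠LAU = 36°  [J on ray AL]

∠LAU = 36°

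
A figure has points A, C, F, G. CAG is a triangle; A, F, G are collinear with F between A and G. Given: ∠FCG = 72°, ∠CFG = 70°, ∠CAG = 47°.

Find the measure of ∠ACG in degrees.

∠ACG = 95°

1. ∠CGF = 38°  [△CFG]
2. ∠AGC = 38°  [F on ray GA]
3. ∠ACG = 95°  [△CAG]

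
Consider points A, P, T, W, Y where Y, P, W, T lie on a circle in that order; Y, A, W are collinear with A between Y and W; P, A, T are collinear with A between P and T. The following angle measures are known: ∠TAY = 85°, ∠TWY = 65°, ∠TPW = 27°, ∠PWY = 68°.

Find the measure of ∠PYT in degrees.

∠PYT = 47°

1. ∠TPY = 65°  [same arc YT]
2. ∠PTY = 68°  [same arc YP]
3. ∠PYT = 47°  [△YPT]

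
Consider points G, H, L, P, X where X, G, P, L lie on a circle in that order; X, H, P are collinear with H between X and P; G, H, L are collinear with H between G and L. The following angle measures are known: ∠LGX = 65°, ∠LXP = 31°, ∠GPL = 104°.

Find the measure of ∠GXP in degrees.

1. ∠LGP = 31°  [same arc PL]
2. ∠GLP = 45°  [△GPL]
3. ∠GXP = 45°  [same arc GP]

∠GXP = 45°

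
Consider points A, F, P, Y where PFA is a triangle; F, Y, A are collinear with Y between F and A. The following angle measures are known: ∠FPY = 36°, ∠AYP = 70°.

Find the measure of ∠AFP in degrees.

1. ∠FYP = 110°  [linear pair at Y on FA]
2. ∠PFY = 34°  [△PFY]
3. ∠AFP = 34°  [Y on ray FA]

∠AFP = 34°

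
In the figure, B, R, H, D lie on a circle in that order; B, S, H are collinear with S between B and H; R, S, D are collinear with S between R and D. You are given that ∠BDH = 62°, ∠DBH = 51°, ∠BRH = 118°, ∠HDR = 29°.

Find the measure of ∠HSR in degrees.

1. ∠DRH = 51°  [same arc HD]
2. ∠HBR = 29°  [same arc RH]
3. ∠BHR = 33°  [△BRH]
4. ∠HSR = 96°  [△RSH]

∠HSR = 96°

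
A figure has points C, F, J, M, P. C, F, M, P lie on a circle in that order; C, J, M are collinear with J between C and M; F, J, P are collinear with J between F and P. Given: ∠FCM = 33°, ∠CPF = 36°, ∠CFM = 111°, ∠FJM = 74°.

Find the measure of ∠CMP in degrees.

1. ∠FPM = 33°  [same arc FM]
2. ∠CJP = 74°  [vertical angles at J]
3. ∠MJP = 106°  [linear pair at J on CM]
4. ∠CMP = 41°  [△MJP]

∠CMP = 41°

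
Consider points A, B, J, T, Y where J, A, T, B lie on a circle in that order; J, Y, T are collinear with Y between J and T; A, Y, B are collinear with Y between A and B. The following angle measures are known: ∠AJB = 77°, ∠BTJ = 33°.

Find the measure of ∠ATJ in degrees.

∠ATJ = 70°

1. ∠BAJ = 33°  [same arc JB]
2. ∠ABJ = 70°  [△JAB]
3. ∠ATJ = 70°  [same arc JA]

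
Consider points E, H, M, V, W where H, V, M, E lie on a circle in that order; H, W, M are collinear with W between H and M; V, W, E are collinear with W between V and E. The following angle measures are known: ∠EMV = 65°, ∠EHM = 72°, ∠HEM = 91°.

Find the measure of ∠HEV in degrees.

∠HEV = 48°

1. ∠EHV = 115°  [cyclic HVME, opposite ∠H+∠M]
2. ∠EMH = 17°  [△HME]
3. ∠EVH = 17°  [same arc HE]
4. ∠HEV = 48°  [△HVE]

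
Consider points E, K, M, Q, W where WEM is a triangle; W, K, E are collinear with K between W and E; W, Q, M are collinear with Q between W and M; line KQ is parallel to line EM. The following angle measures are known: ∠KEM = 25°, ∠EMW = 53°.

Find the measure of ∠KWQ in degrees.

1. ∠MEW = 25°  [K on ray EW]
2. ∠EWM = 102°  [△WEM]
3. ∠KWQ = 102°  [K on WE, Q on WM]

∠KWQ = 102°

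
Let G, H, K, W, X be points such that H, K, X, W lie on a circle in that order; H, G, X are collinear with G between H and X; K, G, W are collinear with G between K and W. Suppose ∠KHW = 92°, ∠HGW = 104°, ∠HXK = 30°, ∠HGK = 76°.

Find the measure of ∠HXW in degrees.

1. ∠KXW = 88°  [cyclic HKXW, opposite ∠H+∠X]
2. ∠KGX = 104°  [vertical angles at G]
3. ∠WGX = 76°  [linear pair at G on HX]
4. ∠WKX = 46°  [△KGX]
5. ∠KWX = 46°  [△KXW]
6. ∠HXW = 58°  [△XGW]

∠HXW = 58°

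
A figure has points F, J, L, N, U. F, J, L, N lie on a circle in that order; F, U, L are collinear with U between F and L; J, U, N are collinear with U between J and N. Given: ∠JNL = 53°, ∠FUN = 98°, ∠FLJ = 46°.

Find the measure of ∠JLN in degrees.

1. ∠JUL = 98°  [vertical angles at U]
2. ∠LJN = 36°  [△JUL]
3. ∠JLN = 91°  [△JLN]

∠JLN = 91°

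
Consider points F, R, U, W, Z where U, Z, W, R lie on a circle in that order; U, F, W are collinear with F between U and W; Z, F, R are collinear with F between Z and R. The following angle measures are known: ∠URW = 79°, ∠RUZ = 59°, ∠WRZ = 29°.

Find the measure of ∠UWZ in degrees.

1. ∠UZW = 101°  [cyclic UZWR, opposite ∠Z+∠R]
2. ∠WUZ = 29°  [same arc ZW]
3. ∠UWZ = 50°  [△UZW]

∠UWZ = 50°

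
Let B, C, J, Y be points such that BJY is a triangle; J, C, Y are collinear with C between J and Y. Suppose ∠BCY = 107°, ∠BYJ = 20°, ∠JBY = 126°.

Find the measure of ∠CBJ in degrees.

∠CBJ = 73°

1. ∠BCJ = 73°  [linear pair at C on JY]
2. ∠BJY = 34°  [△BJY]
3. ∠BJC = 34°  [C on ray JY]
4. ∠CBJ = 73°  [△BJC]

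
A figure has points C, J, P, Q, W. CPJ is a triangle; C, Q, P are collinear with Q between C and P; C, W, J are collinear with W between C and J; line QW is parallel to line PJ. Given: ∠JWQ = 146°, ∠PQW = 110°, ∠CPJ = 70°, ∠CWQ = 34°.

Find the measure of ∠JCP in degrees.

1. ∠CQW = 70°  [linear pair at Q on CP]
2. ∠QCW = 76°  [△CQW]
3. ∠JCP = 76°  [Q on CP, W on CJ]

∠JCP = 76°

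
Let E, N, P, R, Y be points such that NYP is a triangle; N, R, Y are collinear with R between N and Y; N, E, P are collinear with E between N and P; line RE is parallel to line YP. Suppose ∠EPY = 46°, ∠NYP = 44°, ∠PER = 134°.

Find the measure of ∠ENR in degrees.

∠ENR = 90°

1. ∠NPY = 46°  [E on ray PN]
2. ∠PNY = 90°  [△NYP]
3. ∠ENR = 90°  [R on NY, E on NP]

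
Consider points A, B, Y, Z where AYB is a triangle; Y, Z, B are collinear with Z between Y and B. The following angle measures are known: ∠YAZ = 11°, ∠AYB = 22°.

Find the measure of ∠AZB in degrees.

1. ∠AYZ = 22°  [Z on ray YB]
2. ∠AZY = 147°  [△AYZ]
3. ∠AZB = 33°  [linear pair at Z on YB]

∠AZB = 33°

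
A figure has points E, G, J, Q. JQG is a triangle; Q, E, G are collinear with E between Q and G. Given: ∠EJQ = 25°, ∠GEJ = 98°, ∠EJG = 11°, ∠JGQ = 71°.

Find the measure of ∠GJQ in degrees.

1. ∠JEQ = 82°  [linear pair at E on QG]
2. ∠EQJ = 73°  [△JQE]
3. ∠GQJ = 73°  [E on ray QG]
4. ∠GJQ = 36°  [△JQG]

∠GJQ = 36°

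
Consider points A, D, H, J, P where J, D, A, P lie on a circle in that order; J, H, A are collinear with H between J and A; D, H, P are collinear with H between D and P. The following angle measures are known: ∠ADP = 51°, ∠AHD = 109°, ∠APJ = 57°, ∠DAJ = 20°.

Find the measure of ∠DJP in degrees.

1. ∠DHJ = 71°  [linear pair at H on JA]
2. ∠ADJ = 123°  [cyclic JDAP, opposite ∠D+∠P]
3. ∠DPJ = 20°  [same arc JD]
4. ∠AJD = 37°  [△JDA]
5. ∠JDP = 72°  [△JHD]
6. ∠DJP = 88°  [△JDP]

∠DJP = 88°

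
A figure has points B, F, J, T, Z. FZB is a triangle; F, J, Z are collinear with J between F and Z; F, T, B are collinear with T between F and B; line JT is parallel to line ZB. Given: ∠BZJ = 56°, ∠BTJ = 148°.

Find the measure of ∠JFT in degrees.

∠JFT = 92°

1. ∠BZF = 56°  [J on ray ZF]
2. ∠FTJ = 32°  [linear pair at T on FB]
3. ∠FJT = 56°  [JT∥ZB, corresponding at J]
4. ∠JFT = 92°  [△FJT]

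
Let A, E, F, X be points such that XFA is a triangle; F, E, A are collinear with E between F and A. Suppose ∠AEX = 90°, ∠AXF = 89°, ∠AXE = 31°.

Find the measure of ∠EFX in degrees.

1. ∠EAX = 59°  [△XEA]
2. ∠FAX = 59°  [E on ray AF]
3. ∠AFX = 32°  [△XFA]
4. ∠EFX = 32°  [E on ray FA]

∠EFX = 32°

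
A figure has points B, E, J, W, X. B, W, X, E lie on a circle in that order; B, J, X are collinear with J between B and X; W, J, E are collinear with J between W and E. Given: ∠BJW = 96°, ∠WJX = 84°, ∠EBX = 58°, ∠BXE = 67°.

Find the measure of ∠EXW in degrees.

1. ∠EJX = 96°  [vertical angles at J]
2. ∠EWX = 58°  [same arc XE]
3. ∠WEX = 17°  [△XJE]
4. ∠EXW = 105°  [△WXE]

∠EXW = 105°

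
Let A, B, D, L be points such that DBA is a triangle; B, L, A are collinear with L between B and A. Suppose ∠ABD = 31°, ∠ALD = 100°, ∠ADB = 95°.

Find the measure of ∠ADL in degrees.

∠ADL = 26°

1. ∠BAD = 54°  [△DBA]
2. ∠DAL = 54°  [L on ray AB]
3. ∠ADL = 26°  [△DLA]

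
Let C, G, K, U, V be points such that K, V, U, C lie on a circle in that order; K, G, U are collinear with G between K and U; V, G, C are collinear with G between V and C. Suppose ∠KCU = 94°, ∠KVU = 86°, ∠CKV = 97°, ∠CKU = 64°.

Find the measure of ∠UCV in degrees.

1. ∠CUV = 83°  [cyclic KVUC, opposite ∠K+∠U]
2. ∠CVU = 64°  [same arc UC]
3. ∠UCV = 33°  [△VUC]

∠UCV = 33°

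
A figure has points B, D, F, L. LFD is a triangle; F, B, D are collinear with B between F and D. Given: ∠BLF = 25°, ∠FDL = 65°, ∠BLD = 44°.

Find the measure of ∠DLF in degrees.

∠DLF = 69°

1. ∠BDL = 65°  [B on ray DF]
2. ∠DBL = 71°  [△LBD]
3. ∠FBL = 109°  [linear pair at B on FD]
4. ∠BFL = 46°  [△LFB]
5. ∠DFL = 46°  [B on ray FD]
6. ∠DLF = 69°  [△LFD]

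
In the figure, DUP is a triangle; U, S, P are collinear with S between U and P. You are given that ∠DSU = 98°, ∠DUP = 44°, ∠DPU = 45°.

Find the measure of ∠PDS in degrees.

1. ∠DSP = 82°  [linear pair at S on UP]
2. ∠DPS = 45°  [S on ray PU]
3. ∠PDS = 53°  [△DSP]

∠PDS = 53°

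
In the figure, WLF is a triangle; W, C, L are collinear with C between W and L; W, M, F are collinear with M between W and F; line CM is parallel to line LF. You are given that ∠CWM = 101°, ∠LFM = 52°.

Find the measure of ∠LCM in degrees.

1. ∠FWL = 101°  [C on WL, M on WF]
2. ∠LFW = 52°  [M on ray FW]
3. ∠FLW = 27°  [△WLF]
4. ∠MCW = 27°  [CM∥LF, corresponding at C]
5. ∠LCM = 153°  [linear pair at C on WL]

∠LCM = 153°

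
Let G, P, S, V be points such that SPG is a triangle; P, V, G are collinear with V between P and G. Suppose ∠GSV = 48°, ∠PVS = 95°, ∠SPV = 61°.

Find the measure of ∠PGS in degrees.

1. ∠GVS = 85°  [linear pair at V on PG]
2. ∠SGV = 47°  [△SVG]
3. ∠PGS = 47°  [V on ray GP]

∠PGS = 47°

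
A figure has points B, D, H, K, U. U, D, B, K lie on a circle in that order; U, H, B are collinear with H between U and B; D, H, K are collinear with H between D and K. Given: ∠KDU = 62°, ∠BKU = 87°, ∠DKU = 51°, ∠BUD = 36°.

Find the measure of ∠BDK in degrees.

1. ∠KBU = 62°  [same arc UK]
2. ∠BUK = 31°  [△UBK]
3. ∠BDK = 31°  [same arc BK]

∠BDK = 31°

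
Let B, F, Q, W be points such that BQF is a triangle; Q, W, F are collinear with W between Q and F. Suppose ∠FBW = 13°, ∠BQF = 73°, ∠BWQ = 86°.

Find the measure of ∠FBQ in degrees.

∠FBQ = 34°

1. ∠BWF = 94°  [linear pair at W on QF]
2. ∠BFW = 73°  [△BWF]
3. ∠BFQ = 73°  [W on ray FQ]
4. ∠FBQ = 34°  [△BQF]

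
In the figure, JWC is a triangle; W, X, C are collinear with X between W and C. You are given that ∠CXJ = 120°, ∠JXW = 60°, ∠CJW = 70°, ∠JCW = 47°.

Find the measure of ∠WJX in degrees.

∠WJX = 57°

1. ∠CWJ = 63°  [△JWC]
2. ∠JWX = 63°  [X on ray WC]
3. ∠WJX = 57°  [△JWX]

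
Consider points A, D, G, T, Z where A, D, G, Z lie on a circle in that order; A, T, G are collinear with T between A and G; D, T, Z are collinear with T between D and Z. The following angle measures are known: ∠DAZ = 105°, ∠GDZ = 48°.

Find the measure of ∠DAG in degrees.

1. ∠DGZ = 75°  [cyclic ADGZ, opposite ∠A+∠G]
2. ∠DZG = 57°  [△DGZ]
3. ∠DAG = 57°  [same arc DG]

∠DAG = 57°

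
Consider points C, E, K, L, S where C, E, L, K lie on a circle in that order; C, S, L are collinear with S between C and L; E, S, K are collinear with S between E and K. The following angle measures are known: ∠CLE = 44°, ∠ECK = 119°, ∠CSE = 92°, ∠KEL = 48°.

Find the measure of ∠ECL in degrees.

1. ∠CKE = 44°  [same arc CE]
2. ∠CEK = 17°  [△CEK]
3. ∠ECL = 71°  [△CSE]

∠ECL = 71°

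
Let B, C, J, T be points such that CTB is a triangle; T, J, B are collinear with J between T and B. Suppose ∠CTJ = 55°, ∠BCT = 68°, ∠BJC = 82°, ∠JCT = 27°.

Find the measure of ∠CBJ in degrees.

∠CBJ = 57°

1. ∠BTC = 55°  [J on ray TB]
2. ∠CBT = 57°  [△CTB]
3. ∠CBJ = 57°  [J on ray BT]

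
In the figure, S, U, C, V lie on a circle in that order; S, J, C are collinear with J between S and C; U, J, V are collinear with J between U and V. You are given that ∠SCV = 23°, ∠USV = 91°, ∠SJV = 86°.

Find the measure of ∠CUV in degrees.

∠CUV = 28°

1. ∠SUV = 23°  [same arc SV]
2. ∠SVU = 66°  [△SUV]
3. ∠CJU = 86°  [vertical angles at J]
4. ∠SCU = 66°  [same arc SU]
5. ∠CUV = 28°  [△UJC]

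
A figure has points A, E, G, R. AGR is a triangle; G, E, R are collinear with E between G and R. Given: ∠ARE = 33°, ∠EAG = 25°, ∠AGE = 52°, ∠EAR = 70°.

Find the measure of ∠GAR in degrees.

∠GAR = 95°

1. ∠ARG = 33°  [E on ray RG]
2. ∠AGR = 52°  [E on ray GR]
3. ∠GAR = 95°  [△AGR]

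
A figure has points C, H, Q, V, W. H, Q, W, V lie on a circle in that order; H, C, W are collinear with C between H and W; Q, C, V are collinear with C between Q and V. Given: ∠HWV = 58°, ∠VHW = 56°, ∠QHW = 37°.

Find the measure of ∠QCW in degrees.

∠QCW = 95°

1. ∠HQV = 58°  [same arc HV]
2. ∠HCQ = 85°  [△HCQ]
3. ∠QCW = 95°  [linear pair at C on HW]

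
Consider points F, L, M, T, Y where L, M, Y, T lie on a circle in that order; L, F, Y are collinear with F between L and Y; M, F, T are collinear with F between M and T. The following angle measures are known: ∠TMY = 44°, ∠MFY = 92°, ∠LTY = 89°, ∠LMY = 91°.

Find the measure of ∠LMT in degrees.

1. ∠LYM = 44°  [△MFY]
2. ∠LFM = 88°  [linear pair at F on LY]
3. ∠MLY = 45°  [△LMY]
4. ∠LMT = 47°  [△LFM]

∠LMT = 47°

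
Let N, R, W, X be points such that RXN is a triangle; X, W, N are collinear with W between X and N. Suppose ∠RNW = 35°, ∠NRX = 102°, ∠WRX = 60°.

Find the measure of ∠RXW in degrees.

1. ∠RNX = 35°  [W on ray NX]
2. ∠NXR = 43°  [△RXN]
3. ∠RXW = 43°  [W on ray XN]

∠RXW = 43°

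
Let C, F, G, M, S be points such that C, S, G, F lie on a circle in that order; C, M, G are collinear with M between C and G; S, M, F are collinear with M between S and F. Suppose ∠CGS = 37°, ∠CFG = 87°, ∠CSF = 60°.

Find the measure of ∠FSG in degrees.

1. ∠CGF = 60°  [same arc CF]
2. ∠FCG = 33°  [△CGF]
3. ∠FSG = 33°  [same arc GF]

∠FSG = 33°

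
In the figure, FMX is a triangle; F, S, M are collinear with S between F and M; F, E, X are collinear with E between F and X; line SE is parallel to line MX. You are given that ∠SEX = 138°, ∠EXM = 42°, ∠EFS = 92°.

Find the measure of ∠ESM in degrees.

∠ESM = 134°

1. ∠FES = 42°  [linear pair at E on FX]
2. ∠ESF = 46°  [△FSE]
3. ∠ESM = 134°  [linear pair at S on FM]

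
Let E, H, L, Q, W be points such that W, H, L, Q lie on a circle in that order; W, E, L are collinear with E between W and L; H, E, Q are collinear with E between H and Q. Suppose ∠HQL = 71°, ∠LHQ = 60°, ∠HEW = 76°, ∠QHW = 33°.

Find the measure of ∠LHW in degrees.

1. ∠LWQ = 60°  [same arc LQ]
2. ∠QLW = 33°  [same arc WQ]
3. ∠LQW = 87°  [△WLQ]
4. ∠LHW = 93°  [cyclic WHLQ, opposite ∠H+∠Q]

∠LHW = 93°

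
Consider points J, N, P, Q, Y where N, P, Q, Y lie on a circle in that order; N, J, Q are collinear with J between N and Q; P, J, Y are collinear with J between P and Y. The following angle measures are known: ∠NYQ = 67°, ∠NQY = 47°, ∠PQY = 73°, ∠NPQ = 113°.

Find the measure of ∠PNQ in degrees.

∠PNQ = 41°

1. ∠QNY = 66°  [△NQY]
2. ∠QPY = 66°  [same arc QY]
3. ∠PYQ = 41°  [△PQY]
4. ∠PNQ = 41°  [same arc PQ]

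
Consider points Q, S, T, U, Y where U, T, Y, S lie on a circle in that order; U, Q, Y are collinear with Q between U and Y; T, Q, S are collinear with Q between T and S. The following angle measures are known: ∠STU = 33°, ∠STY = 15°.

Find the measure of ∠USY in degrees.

1. ∠SYU = 33°  [same arc US]
2. ∠SUY = 15°  [same arc YS]
3. ∠USY = 132°  [△UYS]

∠USY = 132°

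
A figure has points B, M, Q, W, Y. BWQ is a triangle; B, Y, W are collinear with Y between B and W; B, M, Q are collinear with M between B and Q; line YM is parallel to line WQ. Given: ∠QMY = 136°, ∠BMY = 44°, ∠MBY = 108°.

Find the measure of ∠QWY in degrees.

1. ∠BYM = 28°  [△BYM]
2. ∠MYW = 152°  [linear pair at Y on BW]
3. ∠QWY = 28°  [YM∥WQ, co-interior at W–Y]

∠QWY = 28°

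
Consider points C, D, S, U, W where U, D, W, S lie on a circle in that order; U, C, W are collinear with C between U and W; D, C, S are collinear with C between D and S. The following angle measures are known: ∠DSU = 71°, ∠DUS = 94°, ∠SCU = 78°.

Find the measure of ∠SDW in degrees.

∠SDW = 31°

1. ∠DWU = 71°  [same arc UD]
2. ∠DCW = 78°  [vertical angles at C]
3. ∠SDW = 31°  [△DCW]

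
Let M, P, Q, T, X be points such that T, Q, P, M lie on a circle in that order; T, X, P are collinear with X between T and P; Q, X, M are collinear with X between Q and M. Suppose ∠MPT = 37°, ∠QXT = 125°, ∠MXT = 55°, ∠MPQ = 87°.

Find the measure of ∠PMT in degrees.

1. ∠MQT = 37°  [same arc TM]
2. ∠MTQ = 93°  [cyclic TQPM, opposite ∠T+∠P]
3. ∠QMT = 50°  [△TQM]
4. ∠MTP = 75°  [△TXM]
5. ∠PMT = 68°  [△TPM]

∠PMT = 68°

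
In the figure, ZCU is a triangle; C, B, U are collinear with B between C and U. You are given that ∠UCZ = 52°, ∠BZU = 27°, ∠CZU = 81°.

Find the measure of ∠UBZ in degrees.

1. ∠CUZ = 47°  [△ZCU]
2. ∠BUZ = 47°  [B on ray UC]
3. ∠UBZ = 106°  [△ZBU]

∠UBZ = 106°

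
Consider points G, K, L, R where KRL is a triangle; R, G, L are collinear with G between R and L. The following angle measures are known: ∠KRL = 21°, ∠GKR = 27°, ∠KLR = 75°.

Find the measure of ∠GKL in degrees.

1. ∠GRK = 21°  [G on ray RL]
2. ∠KGR = 132°  [△KRG]
3. ∠GLK = 75°  [G on ray LR]
4. ∠KGL = 48°  [linear pair at G on RL]
5. ∠GKL = 57°  [△KGL]

∠GKL = 57°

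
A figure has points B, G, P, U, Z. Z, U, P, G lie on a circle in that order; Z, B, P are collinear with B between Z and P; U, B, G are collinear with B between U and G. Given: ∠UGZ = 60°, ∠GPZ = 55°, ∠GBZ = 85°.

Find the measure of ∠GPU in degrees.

∠GPU = 115°

1. ∠UPZ = 60°  [same arc ZU]
2. ∠PBU = 85°  [vertical angles at B]
3. ∠GBP = 95°  [linear pair at B on ZP]
4. ∠GUP = 35°  [△UBP]
5. ∠PGU = 30°  [△PBG]
6. ∠GPU = 115°  [△UPG]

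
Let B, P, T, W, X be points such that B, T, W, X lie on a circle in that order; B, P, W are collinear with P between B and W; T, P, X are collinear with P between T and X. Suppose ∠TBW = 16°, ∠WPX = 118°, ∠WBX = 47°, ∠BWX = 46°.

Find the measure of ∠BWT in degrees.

∠BWT = 71°

1. ∠BPT = 118°  [vertical angles at P]
2. ∠WTX = 47°  [same arc WX]
3. ∠TPW = 62°  [linear pair at P on BW]
4. ∠BWT = 71°  [△TPW]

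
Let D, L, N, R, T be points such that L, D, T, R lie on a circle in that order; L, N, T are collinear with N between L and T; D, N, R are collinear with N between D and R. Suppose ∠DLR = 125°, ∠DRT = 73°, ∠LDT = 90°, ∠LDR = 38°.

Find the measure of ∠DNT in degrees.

1. ∠DTR = 55°  [cyclic LDTR, opposite ∠L+∠T]
2. ∠DLT = 73°  [same arc DT]
3. ∠RDT = 52°  [△DTR]
4. ∠DTL = 17°  [△LDT]
5. ∠DNT = 111°  [△DNT]

∠DNT = 111°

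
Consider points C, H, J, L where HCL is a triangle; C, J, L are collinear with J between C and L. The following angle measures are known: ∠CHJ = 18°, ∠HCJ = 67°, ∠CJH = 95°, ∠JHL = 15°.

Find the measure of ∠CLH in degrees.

∠CLH = 80°

1. ∠HJL = 85°  [linear pair at J on CL]
2. ∠HLJ = 80°  [△HJL]
3. ∠CLH = 80°  [J on ray LC]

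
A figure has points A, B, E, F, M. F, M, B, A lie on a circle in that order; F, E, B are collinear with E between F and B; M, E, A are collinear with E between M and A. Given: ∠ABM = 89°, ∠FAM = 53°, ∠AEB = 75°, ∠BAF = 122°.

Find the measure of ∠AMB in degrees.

1. ∠FBM = 53°  [same arc FM]
2. ∠FEM = 75°  [vertical angles at E]
3. ∠BEM = 105°  [linear pair at E on FB]
4. ∠AMB = 22°  [△MEB]

∠AMB = 22°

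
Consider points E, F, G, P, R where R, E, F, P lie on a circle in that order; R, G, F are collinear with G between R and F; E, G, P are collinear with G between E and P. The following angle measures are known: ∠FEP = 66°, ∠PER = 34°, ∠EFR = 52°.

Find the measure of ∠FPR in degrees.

1. ∠FRP = 66°  [same arc FP]
2. ∠PFR = 34°  [same arc RP]
3. ∠FPR = 80°  [△RFP]

∠FPR = 80°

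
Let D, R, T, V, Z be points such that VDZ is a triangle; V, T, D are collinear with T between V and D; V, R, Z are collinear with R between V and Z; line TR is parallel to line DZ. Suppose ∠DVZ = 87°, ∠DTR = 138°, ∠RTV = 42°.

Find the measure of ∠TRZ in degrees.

1. ∠RVT = 87°  [T on VD, R on VZ]
2. ∠TRV = 51°  [△VTR]
3. ∠TRZ = 129°  [linear pair at R on VZ]

∠TRZ = 129°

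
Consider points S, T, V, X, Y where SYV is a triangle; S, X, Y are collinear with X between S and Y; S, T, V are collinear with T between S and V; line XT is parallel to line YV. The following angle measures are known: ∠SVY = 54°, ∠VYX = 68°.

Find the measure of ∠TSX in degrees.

∠TSX = 58°

1. ∠SYV = 68°  [X on ray YS]
2. ∠VSY = 58°  [△SYV]
3. ∠TSX = 58°  [X on SY, T on SV]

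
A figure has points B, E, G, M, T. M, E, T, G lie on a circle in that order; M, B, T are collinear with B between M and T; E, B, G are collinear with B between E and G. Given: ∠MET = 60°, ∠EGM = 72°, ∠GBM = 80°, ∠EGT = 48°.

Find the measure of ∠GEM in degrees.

1. ∠EBT = 80°  [vertical angles at B]
2. ∠EMT = 48°  [same arc ET]
3. ∠EBM = 100°  [linear pair at B on MT]
4. ∠GEM = 32°  [△MBE]

∠GEM = 32°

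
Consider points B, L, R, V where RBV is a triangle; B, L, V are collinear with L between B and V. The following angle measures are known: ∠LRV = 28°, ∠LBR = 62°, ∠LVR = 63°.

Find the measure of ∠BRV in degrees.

∠BRV = 55°

1. ∠RBV = 62°  [L on ray BV]
2. ∠BVR = 63°  [L on ray VB]
3. ∠BRV = 55°  [△RBV]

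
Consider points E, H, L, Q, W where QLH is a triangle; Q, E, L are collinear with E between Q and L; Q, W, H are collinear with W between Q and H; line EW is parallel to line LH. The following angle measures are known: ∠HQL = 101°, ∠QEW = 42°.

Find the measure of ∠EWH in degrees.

∠EWH = 143°

1. ∠EQW = 101°  [E on QL, W on QH]
2. ∠EWQ = 37°  [△QEW]
3. ∠EWH = 143°  [linear pair at W on QH]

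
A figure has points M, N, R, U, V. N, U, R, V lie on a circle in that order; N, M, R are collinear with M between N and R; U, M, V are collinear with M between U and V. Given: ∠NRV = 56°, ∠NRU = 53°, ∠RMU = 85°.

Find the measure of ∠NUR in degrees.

1. ∠NUV = 56°  [same arc NV]
2. ∠NMU = 95°  [linear pair at M on NR]
3. ∠RNU = 29°  [△NMU]
4. ∠NUR = 98°  [△NUR]

∠NUR = 98°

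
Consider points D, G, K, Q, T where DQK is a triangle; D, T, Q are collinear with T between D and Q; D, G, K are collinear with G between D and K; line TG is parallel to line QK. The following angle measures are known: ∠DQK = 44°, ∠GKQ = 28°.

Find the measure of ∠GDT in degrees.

∠GDT = 108°

1. ∠DKQ = 28°  [G on ray KD]
2. ∠KDQ = 108°  [△DQK]
3. ∠GDT = 108°  [T on DQ, G on DK]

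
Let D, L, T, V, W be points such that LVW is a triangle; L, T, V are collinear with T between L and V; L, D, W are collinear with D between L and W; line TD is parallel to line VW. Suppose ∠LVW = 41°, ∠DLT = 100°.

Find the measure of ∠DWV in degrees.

1. ∠DTL = 41°  [TD∥VW, corresponding at T]
2. ∠LDT = 39°  [△LTD]
3. ∠TDW = 141°  [linear pair at D on LW]
4. ∠DWV = 39°  [TD∥VW, co-interior at W–D]

∠DWV = 39°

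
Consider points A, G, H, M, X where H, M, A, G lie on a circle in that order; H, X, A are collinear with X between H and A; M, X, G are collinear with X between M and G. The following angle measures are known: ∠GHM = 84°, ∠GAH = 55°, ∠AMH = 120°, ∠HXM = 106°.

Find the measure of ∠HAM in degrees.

1. ∠GMH = 55°  [same arc HG]
2. ∠AHM = 19°  [△HXM]
3. ∠HAM = 41°  [△HMA]

∠HAM = 41°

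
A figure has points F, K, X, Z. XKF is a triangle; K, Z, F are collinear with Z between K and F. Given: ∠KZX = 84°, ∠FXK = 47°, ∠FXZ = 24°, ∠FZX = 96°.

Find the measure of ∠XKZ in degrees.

∠XKZ = 73°

1. ∠XFZ = 60°  [△XZF]
2. ∠KFX = 60°  [Z on ray FK]
3. ∠FKX = 73°  [△XKF]
4. ∠XKZ = 73°  [Z on ray KF]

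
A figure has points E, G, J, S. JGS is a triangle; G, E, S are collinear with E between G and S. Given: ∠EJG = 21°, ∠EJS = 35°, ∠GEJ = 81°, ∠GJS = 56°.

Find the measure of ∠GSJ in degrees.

1. ∠EGJ = 78°  [△JGE]
2. ∠JGS = 78°  [E on ray GS]
3. ∠GSJ = 46°  [△JGS]

∠GSJ = 46°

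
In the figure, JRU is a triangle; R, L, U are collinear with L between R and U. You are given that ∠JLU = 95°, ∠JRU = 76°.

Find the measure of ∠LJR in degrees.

1. ∠JLR = 85°  [linear pair at L on RU]
2. ∠JRL = 76°  [L on ray RU]
3. ∠LJR = 19°  [△JRL]

∠LJR = 19°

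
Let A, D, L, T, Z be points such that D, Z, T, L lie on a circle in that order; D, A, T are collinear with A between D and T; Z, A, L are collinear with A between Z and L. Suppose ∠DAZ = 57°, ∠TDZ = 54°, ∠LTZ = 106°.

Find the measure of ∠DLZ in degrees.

∠DLZ = 37°

1. ∠DZL = 69°  [△DAZ]
2. ∠LDZ = 74°  [cyclic DZTL, opposite ∠D+∠T]
3. ∠DLZ = 37°  [△DZL]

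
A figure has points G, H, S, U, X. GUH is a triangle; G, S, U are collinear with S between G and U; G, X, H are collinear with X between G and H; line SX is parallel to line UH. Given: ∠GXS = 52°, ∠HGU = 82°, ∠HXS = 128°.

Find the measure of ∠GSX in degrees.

∠GSX = 46°

1. ∠GHU = 52°  [SX∥UH, corresponding at X]
2. ∠GUH = 46°  [△GUH]
3. ∠GSX = 46°  [SX∥UH, corresponding at S]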